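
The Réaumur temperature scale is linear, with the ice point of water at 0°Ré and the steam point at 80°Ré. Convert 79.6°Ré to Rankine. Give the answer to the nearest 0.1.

670.8°R

Linear interpolation between the fixed points: C = (79.6 - 0) × 100 / (80 - 0) = 99.5000°C.
Then 99.5000 × 1.8 + 491.67 = 670.8°R.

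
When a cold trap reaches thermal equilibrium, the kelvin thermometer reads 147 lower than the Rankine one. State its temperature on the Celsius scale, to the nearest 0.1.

Let x be the Rankine reading; then the kelvin reading is 5/9·x.
(5/9·x) - x = -147  ⇒  (-4/9)·x = -147  ⇒  x = 330.7500°R.
In Celsius: (330.75 - 491.67) × 5/9 = -89.4°C.

-89.4°C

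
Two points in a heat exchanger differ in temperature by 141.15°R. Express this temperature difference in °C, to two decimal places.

78.42°C

Only the scale ratio 5/9 matters for a change in temperature.
141.15 × 5/9 = 78.42.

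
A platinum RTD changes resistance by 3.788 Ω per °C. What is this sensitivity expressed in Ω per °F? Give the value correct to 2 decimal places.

2.10 Ω per °F

Since only a temperature interval is involved, the additive offset between the scales drops out.
A change of 1°F is a change of 5/9°C, so per °F the value is 3.788 × 5/9 = 2.10.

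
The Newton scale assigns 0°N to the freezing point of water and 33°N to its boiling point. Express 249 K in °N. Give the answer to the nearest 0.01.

-7.97°N

First in Celsius: 249 - 273.15 = -24.1500°C.
Linearly onto the Newton scale: 0 + (-24.1500 / 100) × (33 - 0) = -7.97°N.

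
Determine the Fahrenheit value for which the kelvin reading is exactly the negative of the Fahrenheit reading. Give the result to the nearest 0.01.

-164.17°F

Let F be the Fahrenheit reading. The kelvin reading is K = 5/9·F + 255.372.
Require K = -1·F: 5/9·F + 255.372 = -1·F.
(14/9)·F = -255.372  ⇒  F = -164.17.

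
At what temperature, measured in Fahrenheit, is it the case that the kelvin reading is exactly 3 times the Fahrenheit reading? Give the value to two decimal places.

Let F be the Fahrenheit reading. The kelvin reading is K = 5/9·F + 255.372.
Require K = 3·F: 5/9·F + 255.372 = 3·F.
(-22/9)·F = -255.372  ⇒  F = 104.47.

104.47°F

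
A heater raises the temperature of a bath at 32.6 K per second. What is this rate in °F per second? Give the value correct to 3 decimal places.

58.680 °F/second

The quantity depends on a temperature interval, so only the ratio of degree sizes applies; the offset between the scales is irrelevant.
A change of 1 K is a change of 1.8°F, so 32.6 × 1.8 = 58.680.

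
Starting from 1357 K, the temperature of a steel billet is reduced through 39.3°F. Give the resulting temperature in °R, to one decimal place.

Initial temperature in Celsius: 1357 - 273.15 = 1083.8500°C.
The 39.3°F change is an interval, so only the factor 5/9 applies: -39.3 × 5/9 = -21.8333°C.
Final Celsius temperature: 1083.8500 - 21.8333 = 1062.0167°C.
In Rankine: 1062.0167 × 1.8 + 491.67 = 2403.3°R.

2403.3°R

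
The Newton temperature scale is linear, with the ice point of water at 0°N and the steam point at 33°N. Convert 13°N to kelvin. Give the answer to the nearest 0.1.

Linear interpolation between the fixed points: C = (13 - 0) × 100 / (33 - 0) = 39.3939°C.
Then 39.3939 + 273.15 = 312.5 K.

312.5 K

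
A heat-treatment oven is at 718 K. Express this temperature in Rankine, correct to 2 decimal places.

1292.40°R

In Celsius: 718 - 273.15 = 444.8500°C.
In Rankine: 444.8500 × 1.8 + 491.67 = 1292.40°R.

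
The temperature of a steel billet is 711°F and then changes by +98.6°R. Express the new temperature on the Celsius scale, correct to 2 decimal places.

Initial temperature in Celsius: (711 - 32) × 5/9 = 377.2222°C.
The 98.6°R change is an interval, so only the factor 5/9 applies: +98.6 × 5/9 = +54.7778°C.
Final Celsius temperature: 377.2222 + 54.7778 = 432.0000°C.

432.00°C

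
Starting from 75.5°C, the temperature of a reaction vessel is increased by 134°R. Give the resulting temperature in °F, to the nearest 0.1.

301.9°F

The 134°R change is an interval, so only the factor 5/9 applies: +134 × 5/9 = +74.4444°C.
Final Celsius temperature: 75.5000 + 74.4444 = 149.9444°C.
In Fahrenheit: 149.9444 × 1.8 + 32 = 301.9°F.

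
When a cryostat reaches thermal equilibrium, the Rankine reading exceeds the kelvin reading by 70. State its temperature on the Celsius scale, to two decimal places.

Let x be the Rankine reading; then the kelvin reading is 5/9·x.
(5/9·x) - x = -70  ⇒  (-4/9)·x = -70  ⇒  x = 157.5000°R.
In Celsius: (157.5 - 491.67) × 5/9 = -185.65°C.

-185.65°C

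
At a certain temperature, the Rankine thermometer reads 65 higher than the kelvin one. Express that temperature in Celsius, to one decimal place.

-191.9°C

Let x be the kelvin reading; then the Rankine reading is 1.8·x.
(1.8·x) - x = 65  ⇒  (0.8)·x = 65  ⇒  x = 81.2500 K.
In Celsius: 81.25 - 273.15 = -191.9°C.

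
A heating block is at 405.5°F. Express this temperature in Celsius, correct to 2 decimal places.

207.50°C

In Celsius: (405.5 - 32) × 5/9 = 207.5000°C.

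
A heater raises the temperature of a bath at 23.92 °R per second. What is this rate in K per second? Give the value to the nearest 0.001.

13.289 K/second

The quantity depends on a temperature interval, so only the ratio of degree sizes applies; the offset between the scales is irrelevant.
A change of 1°R is a change of 5/9 K, so 23.92 × 5/9 = 13.289.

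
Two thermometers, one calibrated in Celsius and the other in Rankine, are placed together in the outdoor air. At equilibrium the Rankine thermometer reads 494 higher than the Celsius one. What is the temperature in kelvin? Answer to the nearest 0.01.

Let x be the Celsius reading; then the Rankine reading is 1.8·x + 491.67.
(1.8·x + 491.67) - x = 494  ⇒  (0.8)·x = 2.33  ⇒  x = 2.9125°C.
In kelvin: 2.9125 + 273.15 = 276.06 K.

276.06 K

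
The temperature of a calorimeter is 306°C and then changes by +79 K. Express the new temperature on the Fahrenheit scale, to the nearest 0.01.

725.00°F

The 79 K change is an interval; Kelvin and Celsius degrees are the same size, so ΔC = +79°C.
Final Celsius temperature: 306.0000 + 79.0000 = 385.0000°C.
In Fahrenheit: 385.0000 × 1.8 + 32 = 725.00°F.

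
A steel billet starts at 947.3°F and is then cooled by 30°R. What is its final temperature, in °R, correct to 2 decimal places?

Initial temperature in Celsius: (947.3 - 32) × 5/9 = 508.5000°C.
The 30°R change is an interval, so only the factor 5/9 applies: -30 × 5/9 = -16.6667°C.
Final Celsius temperature: 508.5000 - 16.6667 = 491.8333°C.
In Rankine: 491.8333 × 1.8 + 491.67 = 1376.97°R.

1376.97°R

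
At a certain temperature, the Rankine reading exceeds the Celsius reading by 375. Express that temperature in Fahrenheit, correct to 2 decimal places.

Let x be the Rankine reading; then the Celsius reading is 5/9·x - 273.15.
(5/9·x - 273.15) - x = -375  ⇒  (-4/9)·x = -101.85  ⇒  x = 229.1625°R.
In Celsius: (229.1625 - 491.67) × 5/9 = -145.8375°C.
In Fahrenheit: -145.8375 × 1.8 + 32 = -230.51°F.

-230.51°F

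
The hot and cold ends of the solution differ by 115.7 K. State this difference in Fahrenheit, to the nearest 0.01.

For a temperature interval the offset drops out; only the factor 1.8 applies.
115.7 × 1.8 = 208.26.

208.26°F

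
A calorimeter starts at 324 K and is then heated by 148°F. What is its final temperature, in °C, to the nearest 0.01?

133.07°C

Initial temperature in Celsius: 324 - 273.15 = 50.8500°C.
The 148°F change is an interval, so only the factor 5/9 applies: +148 × 5/9 = +82.2222°C.
Final Celsius temperature: 50.8500 + 82.2222 = 133.0722°C.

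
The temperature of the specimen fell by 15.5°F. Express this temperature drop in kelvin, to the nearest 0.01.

Only the scale ratio 5/9 matters for a change in temperature.
15.5 × 5/9 = 8.61.

8.61 K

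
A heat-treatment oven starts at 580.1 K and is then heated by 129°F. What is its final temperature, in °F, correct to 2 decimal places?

Initial temperature in Celsius: 580.1 - 273.15 = 306.9500°C.
The 129°F change is an interval, so only the factor 5/9 applies: +129 × 5/9 = +71.6667°C.
Final Celsius temperature: 306.9500 + 71.6667 = 378.6167°C.
In Fahrenheit: 378.6167 × 1.8 + 32 = 713.51°F.

713.51°F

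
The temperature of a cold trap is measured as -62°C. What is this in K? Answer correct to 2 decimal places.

211.15 K

In kelvin: -62.0000 + 273.15 = 211.15 K.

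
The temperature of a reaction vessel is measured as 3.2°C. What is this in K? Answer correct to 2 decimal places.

In kelvin: 3.2000 + 273.15 = 276.35 K.

276.35 K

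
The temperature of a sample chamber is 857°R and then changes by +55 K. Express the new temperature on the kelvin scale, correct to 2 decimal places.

531.11 K

Initial temperature in Celsius: (857 - 491.67) × 5/9 = 202.9611°C.
The 55 K change is an interval; Kelvin and Celsius degrees are the same size, so ΔC = +55°C.
Final Celsius temperature: 202.9611 + 55.0000 = 257.9611°C.
In kelvin: 257.9611 + 273.15 = 531.11 K.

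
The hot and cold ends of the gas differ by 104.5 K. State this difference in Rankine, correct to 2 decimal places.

188.10°R

An interval of 1 K corresponds to 1.8°R.
104.5 × 1.8 = 188.10.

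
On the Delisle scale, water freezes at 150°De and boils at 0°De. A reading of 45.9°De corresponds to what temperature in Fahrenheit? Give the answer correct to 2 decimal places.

156.92°F

Linear interpolation between the fixed points: C = (45.9 - 150) × 100 / (0 - 150) = 69.4000°C.
Then 69.4000 × 1.8 + 32 = 156.92°F.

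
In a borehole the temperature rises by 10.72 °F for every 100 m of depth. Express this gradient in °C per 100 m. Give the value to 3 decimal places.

The quantity depends on a temperature interval, so only the ratio of degree sizes applies; the offset between the scales is irrelevant.
A change of 1°F is a change of 5/9°C, so 10.72 × 5/9 = 5.956.

5.956 °C/100 m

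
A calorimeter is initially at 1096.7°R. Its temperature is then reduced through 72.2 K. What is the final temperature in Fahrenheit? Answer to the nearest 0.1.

Initial temperature in Celsius: (1096.7 - 491.67) × 5/9 = 336.1278°C.
The 72.2 K change is an interval; Kelvin and Celsius degrees are the same size, so ΔC = -72.2°C.
Final Celsius temperature: 336.1278 - 72.2000 = 263.9278°C.
In Fahrenheit: 263.9278 × 1.8 + 32 = 507.1°F.

507.1°F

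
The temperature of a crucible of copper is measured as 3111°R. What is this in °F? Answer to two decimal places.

In Celsius: (3111 - 491.67) × 5/9 = 1455.1833°C.
In Fahrenheit: 1455.1833 × 1.8 + 32 = 2651.33°F.

2651.33°F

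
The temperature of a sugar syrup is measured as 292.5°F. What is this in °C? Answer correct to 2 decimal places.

In Celsius: (292.5 - 32) × 5/9 = 144.7222°C.

144.72°C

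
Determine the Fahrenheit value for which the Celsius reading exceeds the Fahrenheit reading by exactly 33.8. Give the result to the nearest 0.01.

-116.05°F

Let F be the Fahrenheit reading. The Celsius reading is C = 5/9·F - 17.7778.
Require C - F = 33.8: (-4/9)·F - 17.7778 = 33.8.
F = (33.8 + 17.7778) / (-4/9) = -116.05.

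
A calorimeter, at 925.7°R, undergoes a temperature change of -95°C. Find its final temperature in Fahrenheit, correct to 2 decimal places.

Initial temperature in Celsius: (925.7 - 491.67) × 5/9 = 241.1278°C.
Final Celsius temperature: 241.1278 - 95.0000 = 146.1278°C.
In Fahrenheit: 146.1278 × 1.8 + 32 = 295.03°F.

295.03°F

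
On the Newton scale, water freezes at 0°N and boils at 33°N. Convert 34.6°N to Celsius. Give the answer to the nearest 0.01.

Linear interpolation between the fixed points: C = (34.6 - 0) × 100 / (33 - 0) = 104.8485°C.

104.85°C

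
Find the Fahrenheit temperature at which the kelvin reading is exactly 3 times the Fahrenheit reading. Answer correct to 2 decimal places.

Let F be the Fahrenheit reading. The kelvin reading is K = 5/9·F + 255.372.
Require K = 3·F: 5/9·F + 255.372 = 3·F.
(-22/9)·F = -255.372  ⇒  F = 104.47.

104.47°F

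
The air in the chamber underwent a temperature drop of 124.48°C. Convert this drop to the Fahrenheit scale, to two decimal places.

Only the scale ratio 1.8 matters for a change in temperature.
124.48 × 1.8 = 224.06.

224.06°F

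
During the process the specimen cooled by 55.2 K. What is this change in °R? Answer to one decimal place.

An interval of 1 K corresponds to 1.8°R.
55.2 × 1.8 = 99.4.

99.4°R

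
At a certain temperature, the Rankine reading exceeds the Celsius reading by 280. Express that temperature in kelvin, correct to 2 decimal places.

Let x be the Rankine reading; then the Celsius reading is 5/9·x - 273.15.
(5/9·x - 273.15) - x = -280  ⇒  (-4/9)·x = -6.85  ⇒  x = 15.4125°R.
In Celsius: (15.4125 - 491.67) × 5/9 = -264.5875°C.
In kelvin: -264.5875 + 273.15 = 8.56 K.

8.56 K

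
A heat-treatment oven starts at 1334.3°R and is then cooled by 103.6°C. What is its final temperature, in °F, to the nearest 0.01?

688.15°F

Initial temperature in Celsius: (1334.3 - 491.67) × 5/9 = 468.1278°C.
Final Celsius temperature: 468.1278 - 103.6000 = 364.5278°C.
In Fahrenheit: 364.5278 × 1.8 + 32 = 688.15°F.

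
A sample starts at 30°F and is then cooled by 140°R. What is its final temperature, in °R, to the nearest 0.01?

349.67°R

Initial temperature in Celsius: (30 - 32) × 5/9 = -1.1111°C.
The 140°R change is an interval, so only the factor 5/9 applies: -140 × 5/9 = -77.7778°C.
Final Celsius temperature: -1.1111 - 77.7778 = -78.8889°C.
In Rankine: -78.8889 × 1.8 + 491.67 = 349.67°R.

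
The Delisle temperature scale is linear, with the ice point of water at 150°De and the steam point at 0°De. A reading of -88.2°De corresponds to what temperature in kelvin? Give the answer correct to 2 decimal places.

431.95 K

Linear interpolation between the fixed points: C = (-88.2 - 150) × 100 / (0 - 150) = 158.8000°C.
Then 158.8000 + 273.15 = 431.95 K.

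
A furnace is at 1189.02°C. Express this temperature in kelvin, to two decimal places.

In kelvin: 1189.0200 + 273.15 = 1462.17 K.

1462.17 K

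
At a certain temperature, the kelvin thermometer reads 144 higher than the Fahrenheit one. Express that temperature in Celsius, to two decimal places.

121.44°C

Let x be the Fahrenheit reading; then the kelvin reading is 5/9·x + 255.372.
(5/9·x + 255.372) - x = 144  ⇒  (-4/9)·x = -111.372  ⇒  x = 250.5875°F.
In Celsius: (250.5875 - 32) × 5/9 = 121.44°C.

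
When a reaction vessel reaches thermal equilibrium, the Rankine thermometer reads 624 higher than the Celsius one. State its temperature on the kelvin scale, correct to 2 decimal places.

Let x be the Celsius reading; then the Rankine reading is 1.8·x + 491.67.
(1.8·x + 491.67) - x = 624  ⇒  (0.8)·x = 132.33  ⇒  x = 165.4125°C.
In kelvin: 165.4125 + 273.15 = 438.56 K.

438.56 K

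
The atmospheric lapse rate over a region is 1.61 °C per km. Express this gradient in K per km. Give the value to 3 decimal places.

1.610 K/km

The quantity depends on a temperature interval, so only the ratio of degree sizes applies; the offset between the scales is irrelevant.
A change of 1°C is a change of 1 K, so 1.61 × 1 = 1.610.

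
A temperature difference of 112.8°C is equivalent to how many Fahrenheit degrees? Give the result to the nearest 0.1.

203.0°F

Only the scale ratio 1.8 matters for a change in temperature.
112.8 × 1.8 = 203.0.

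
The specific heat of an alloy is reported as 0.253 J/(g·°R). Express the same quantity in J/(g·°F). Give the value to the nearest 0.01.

0.25 J/(g·°F)

Since only a temperature interval is involved, the additive offset between the scales drops out.
A change of 1°F is a change of 1°R, so per °F the value is 0.253 × 1 = 0.25.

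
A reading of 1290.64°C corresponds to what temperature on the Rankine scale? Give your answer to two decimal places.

In Rankine: 1290.6400 × 1.8 + 491.67 = 2814.82°R.

2814.82°R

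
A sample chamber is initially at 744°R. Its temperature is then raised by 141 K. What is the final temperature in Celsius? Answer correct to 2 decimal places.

Initial temperature in Celsius: (744 - 491.67) × 5/9 = 140.1833°C.
The 141 K change is an interval; Kelvin and Celsius degrees are the same size, so ΔC = +141°C.
Final Celsius temperature: 140.1833 + 141.0000 = 281.1833°C.

281.18°C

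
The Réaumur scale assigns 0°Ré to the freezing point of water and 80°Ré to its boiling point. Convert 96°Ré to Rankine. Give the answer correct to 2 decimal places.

Linear interpolation between the fixed points: C = (96 - 0) × 100 / (80 - 0) = 120.0000°C.
Then 120.0000 × 1.8 + 491.67 = 707.67°R.

707.67°R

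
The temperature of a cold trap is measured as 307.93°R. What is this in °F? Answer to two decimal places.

-151.74°F

In Celsius: (307.93 - 491.67) × 5/9 = -102.0778°C.
In Fahrenheit: -102.0778 × 1.8 + 32 = -151.74°F.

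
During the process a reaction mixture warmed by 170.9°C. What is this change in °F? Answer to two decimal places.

Only the scale ratio 1.8 matters for a change in temperature.
170.9 × 1.8 = 307.62.

307.62°F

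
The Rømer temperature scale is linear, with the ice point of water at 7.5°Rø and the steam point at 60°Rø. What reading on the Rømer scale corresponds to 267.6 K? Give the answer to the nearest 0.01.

4.59°Rø

First in Celsius: 267.6 - 273.15 = -5.5500°C.
Linearly onto the Rømer scale: 7.5 + (-5.5500 / 100) × (60 - 7.5) = 4.59°Rø.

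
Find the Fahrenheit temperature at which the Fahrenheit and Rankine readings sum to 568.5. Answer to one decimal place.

Let F be the Fahrenheit reading. The Rankine reading is R = 1·F + 459.67.
Require F + R = 568.5: (2)·F + 459.67 = 568.5.
F = (568.5 - 459.67) / (2) = 54.4.

54.4°F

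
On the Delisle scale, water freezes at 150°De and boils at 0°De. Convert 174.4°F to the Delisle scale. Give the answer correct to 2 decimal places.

First in Celsius: (174.4 - 32) × 5/9 = 79.1111°C.
Linearly onto the Delisle scale: 150 + (79.1111 / 100) × (0 - 150) = 31.33°De.

31.33°De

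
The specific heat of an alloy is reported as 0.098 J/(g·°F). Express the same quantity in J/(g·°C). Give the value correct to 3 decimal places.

0.176 J/(g·°C)

Since only a temperature interval is involved, the additive offset between the scales drops out.
A change of 1°C is a change of 1.8°F, so per °C the value is 0.098 × 1.8 = 0.176.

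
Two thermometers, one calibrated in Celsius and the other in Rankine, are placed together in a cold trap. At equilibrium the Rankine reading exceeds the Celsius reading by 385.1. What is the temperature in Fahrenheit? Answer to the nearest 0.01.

-207.78°F

Let x be the Celsius reading; then the Rankine reading is 1.8·x + 491.67.
(1.8·x + 491.67) - x = 385.1  ⇒  (0.8)·x = -106.57  ⇒  x = -133.2125°C.
In Fahrenheit: -133.2125 × 1.8 + 32 = -207.78°F.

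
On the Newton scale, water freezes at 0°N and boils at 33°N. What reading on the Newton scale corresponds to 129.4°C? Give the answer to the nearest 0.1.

Linearly onto the Newton scale: 0 + (129.4000 / 100) × (33 - 0) = 42.7°N.

42.7°N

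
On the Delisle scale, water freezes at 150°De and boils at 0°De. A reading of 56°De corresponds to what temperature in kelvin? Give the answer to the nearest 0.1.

335.8 K

Linear interpolation between the fixed points: C = (56 - 150) × 100 / (0 - 150) = 62.6667°C.
Then 62.6667 + 273.15 = 335.8 K.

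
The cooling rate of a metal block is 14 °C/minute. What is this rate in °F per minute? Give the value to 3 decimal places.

The quantity depends on a temperature interval, so only the ratio of degree sizes applies; the offset between the scales is irrelevant.
A change of 1°C is a change of 1.8°F, so 14 × 1.8 = 25.200.

25.200 °F/minute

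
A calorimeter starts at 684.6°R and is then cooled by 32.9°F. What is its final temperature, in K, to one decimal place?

362.1 K

Initial temperature in Celsius: (684.6 - 491.67) × 5/9 = 107.1833°C.
The 32.9°F change is an interval, so only the factor 5/9 applies: -32.9 × 5/9 = -18.2778°C.
Final Celsius temperature: 107.1833 - 18.2778 = 88.9056°C.
In kelvin: 88.9056 + 273.15 = 362.1 K.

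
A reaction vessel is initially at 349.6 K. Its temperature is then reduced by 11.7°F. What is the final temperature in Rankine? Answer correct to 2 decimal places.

617.58°R

Initial temperature in Celsius: 349.6 - 273.15 = 76.4500°C.
The 11.7°F change is an interval, so only the factor 5/9 applies: -11.7 × 5/9 = -6.5000°C.
Final Celsius temperature: 76.4500 - 6.5000 = 69.9500°C.
In Rankine: 69.9500 × 1.8 + 491.67 = 617.58°R.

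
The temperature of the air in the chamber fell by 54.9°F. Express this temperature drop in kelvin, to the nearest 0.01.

Only the scale ratio 5/9 matters for a change in temperature.
54.9 × 5/9 = 30.50.

30.50 K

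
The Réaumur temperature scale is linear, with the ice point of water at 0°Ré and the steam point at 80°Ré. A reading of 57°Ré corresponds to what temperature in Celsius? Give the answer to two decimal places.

Linear interpolation between the fixed points: C = (57 - 0) × 100 / (80 - 0) = 71.2500°C.

71.25°C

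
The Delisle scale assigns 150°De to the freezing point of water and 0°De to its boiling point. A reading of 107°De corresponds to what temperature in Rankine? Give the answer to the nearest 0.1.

543.3°R

Linear interpolation between the fixed points: C = (107 - 150) × 100 / (0 - 150) = 28.6667°C.
Then 28.6667 × 1.8 + 491.67 = 543.3°R.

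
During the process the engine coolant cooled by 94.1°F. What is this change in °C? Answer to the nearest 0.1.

An interval of 1°F corresponds to 5/9°C.
94.1 × 5/9 = 52.3.

52.3°C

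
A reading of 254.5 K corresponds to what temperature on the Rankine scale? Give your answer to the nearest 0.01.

In Celsius: 254.5 - 273.15 = -18.6500°C.
In Rankine: -18.6500 × 1.8 + 491.67 = 458.10°R.

458.10°R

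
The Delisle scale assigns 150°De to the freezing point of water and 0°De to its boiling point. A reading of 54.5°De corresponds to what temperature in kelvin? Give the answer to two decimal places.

336.82 K

Linear interpolation between the fixed points: C = (54.5 - 150) × 100 / (0 - 150) = 63.6667°C.
Then 63.6667 + 273.15 = 336.82 K.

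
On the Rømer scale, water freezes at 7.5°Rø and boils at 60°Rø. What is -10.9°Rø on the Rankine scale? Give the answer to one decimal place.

428.6°R

Linear interpolation between the fixed points: C = (-10.9 - 7.5) × 100 / (60 - 7.5) = -35.0476°C.
Then -35.0476 × 1.8 + 491.67 = 428.6°R.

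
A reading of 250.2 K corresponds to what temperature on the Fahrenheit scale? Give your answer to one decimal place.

-9.3°F

In Celsius: 250.2 - 273.15 = -22.9500°C.
In Fahrenheit: -22.9500 × 1.8 + 32 = -9.3°F.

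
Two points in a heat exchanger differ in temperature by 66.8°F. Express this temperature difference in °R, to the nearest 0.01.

66.80°R

Fahrenheit and Rankine degrees are the same size, so the interval is unchanged: 66.80.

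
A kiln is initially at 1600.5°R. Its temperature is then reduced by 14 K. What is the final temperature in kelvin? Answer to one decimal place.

875.2 K

Initial temperature in Celsius: (1600.5 - 491.67) × 5/9 = 616.0167°C.
The 14 K change is an interval; Kelvin and Celsius degrees are the same size, so ΔC = -14°C.
Final Celsius temperature: 616.0167 - 14.0000 = 602.0167°C.
In kelvin: 602.0167 + 273.15 = 875.2 K.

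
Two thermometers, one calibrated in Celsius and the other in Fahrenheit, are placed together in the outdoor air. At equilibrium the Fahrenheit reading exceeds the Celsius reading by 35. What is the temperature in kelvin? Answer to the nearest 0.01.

Let x be the Celsius reading; then the Fahrenheit reading is 1.8·x + 32.
(1.8·x + 32) - x = 35  ⇒  (0.8)·x = 3  ⇒  x = 3.7500°C.
In kelvin: 3.7500 + 273.15 = 276.90 K.

276.90 K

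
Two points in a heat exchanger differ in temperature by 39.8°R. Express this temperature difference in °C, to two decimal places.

For a temperature interval the offset drops out; only the factor 5/9 applies.
39.8 × 5/9 = 22.11.

22.11°C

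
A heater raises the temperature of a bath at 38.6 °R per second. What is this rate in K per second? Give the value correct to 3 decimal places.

21.444 K/second

Since only a temperature interval is involved, the additive offset between the scales drops out.
A change of 1°R is a change of 5/9 K, so 38.6 × 5/9 = 21.444.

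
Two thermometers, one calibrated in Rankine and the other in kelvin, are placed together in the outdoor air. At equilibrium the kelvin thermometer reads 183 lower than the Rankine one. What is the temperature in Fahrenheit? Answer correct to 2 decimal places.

Let x be the Rankine reading; then the kelvin reading is 5/9·x.
(5/9·x) - x = -183  ⇒  (-4/9)·x = -183  ⇒  x = 411.7500°R.
In Celsius: (411.75 - 491.67) × 5/9 = -44.4000°C.
In Fahrenheit: -44.4000 × 1.8 + 32 = -47.92°F.

-47.92°F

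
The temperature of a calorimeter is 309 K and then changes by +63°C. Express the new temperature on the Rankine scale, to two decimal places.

Initial temperature in Celsius: 309 - 273.15 = 35.8500°C.
Final Celsius temperature: 35.8500 + 63.0000 = 98.8500°C.
In Rankine: 98.8500 × 1.8 + 491.67 = 669.60°R.

669.60°R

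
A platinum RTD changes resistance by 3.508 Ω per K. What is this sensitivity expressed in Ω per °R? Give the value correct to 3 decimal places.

1.949 Ω per °R

The quantity depends on a temperature interval, so only the ratio of degree sizes applies; the offset between the scales is irrelevant.
A change of 1°R is a change of 5/9 K, so per °R the value is 3.508 × 5/9 = 1.949.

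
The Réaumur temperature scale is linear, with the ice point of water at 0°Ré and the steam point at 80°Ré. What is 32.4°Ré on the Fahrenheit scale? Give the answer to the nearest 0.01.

Linear interpolation between the fixed points: C = (32.4 - 0) × 100 / (80 - 0) = 40.5000°C.
Then 40.5000 × 1.8 + 32 = 104.90°F.

104.90°F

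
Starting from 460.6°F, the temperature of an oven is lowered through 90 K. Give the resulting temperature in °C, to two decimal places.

Initial temperature in Celsius: (460.6 - 32) × 5/9 = 238.1111°C.
The 90 K change is an interval; Kelvin and Celsius degrees are the same size, so ΔC = -90°C.
Final Celsius temperature: 238.1111 - 90.0000 = 148.1111°C.

148.11°C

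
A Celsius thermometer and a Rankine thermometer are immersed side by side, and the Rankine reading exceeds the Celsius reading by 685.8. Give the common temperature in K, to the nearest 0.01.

Let x be the Celsius reading; then the Rankine reading is 1.8·x + 491.67.
(1.8·x + 491.67) - x = 685.8  ⇒  (0.8)·x = 194.13  ⇒  x = 242.6625°C.
In kelvin: 242.6625 + 273.15 = 515.81 K.

515.81 K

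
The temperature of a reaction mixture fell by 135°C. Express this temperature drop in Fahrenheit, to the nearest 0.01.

243.00°F

For a temperature interval the offset drops out; only the factor 1.8 applies.
135 × 1.8 = 243.00.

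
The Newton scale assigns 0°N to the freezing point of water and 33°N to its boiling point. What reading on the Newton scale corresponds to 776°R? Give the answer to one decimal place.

First in Celsius: (776 - 491.67) × 5/9 = 157.9611°C.
Linearly onto the Newton scale: 0 + (157.9611 / 100) × (33 - 0) = 52.1°N.

52.1°N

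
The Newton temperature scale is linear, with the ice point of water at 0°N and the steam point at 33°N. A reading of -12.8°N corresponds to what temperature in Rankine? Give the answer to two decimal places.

421.85°R

Linear interpolation between the fixed points: C = (-12.8 - 0) × 100 / (33 - 0) = -38.7879°C.
Then -38.7879 × 1.8 + 491.67 = 421.85°R.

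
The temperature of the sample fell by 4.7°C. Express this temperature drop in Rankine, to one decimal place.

Only the scale ratio 1.8 matters for a change in temperature.
4.7 × 1.8 = 8.5.

8.5°R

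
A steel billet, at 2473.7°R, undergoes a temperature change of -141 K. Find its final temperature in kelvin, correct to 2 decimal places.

Initial temperature in Celsius: (2473.7 - 491.67) × 5/9 = 1101.1278°C.
The 141 K change is an interval; Kelvin and Celsius degrees are the same size, so ΔC = -141°C.
Final Celsius temperature: 1101.1278 - 141.0000 = 960.1278°C.
In kelvin: 960.1278 + 273.15 = 1233.28 K.

1233.28 K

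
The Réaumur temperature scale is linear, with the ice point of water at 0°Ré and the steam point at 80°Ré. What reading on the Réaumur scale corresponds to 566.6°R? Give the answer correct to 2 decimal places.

33.30°Ré

First in Celsius: (566.6 - 491.67) × 5/9 = 41.6278°C.
Linearly onto the Réaumur scale: 0 + (41.6278 / 100) × (80 - 0) = 33.30°Ré.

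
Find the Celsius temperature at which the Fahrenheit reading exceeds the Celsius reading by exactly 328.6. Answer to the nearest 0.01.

370.75°C

Let C be the Celsius reading. The Fahrenheit reading is F = 1.8·C + 32.
Require F - C = 328.6: (0.8)·C + 32 = 328.6.
C = (328.6 - 32) / (0.8) = 370.75.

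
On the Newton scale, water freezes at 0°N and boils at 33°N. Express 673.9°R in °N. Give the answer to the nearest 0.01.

33.41°N

First in Celsius: (673.9 - 491.67) × 5/9 = 101.2389°C.
Linearly onto the Newton scale: 0 + (101.2389 / 100) × (33 - 0) = 33.41°N.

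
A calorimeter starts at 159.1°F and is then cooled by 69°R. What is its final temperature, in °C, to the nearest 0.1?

32.3°C

Initial temperature in Celsius: (159.1 - 32) × 5/9 = 70.6111°C.
The 69°R change is an interval, so only the factor 5/9 applies: -69 × 5/9 = -38.3333°C.
Final Celsius temperature: 70.6111 - 38.3333 = 32.2778°C.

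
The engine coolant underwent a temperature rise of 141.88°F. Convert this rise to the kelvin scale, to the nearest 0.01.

An interval of 1°F corresponds to 5/9 K.
141.88 × 5/9 = 78.82.

78.82 K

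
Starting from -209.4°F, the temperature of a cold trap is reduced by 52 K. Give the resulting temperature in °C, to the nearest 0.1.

Initial temperature in Celsius: (-209.4 - 32) × 5/9 = -134.1111°C.
The 52 K change is an interval; Kelvin and Celsius degrees are the same size, so ΔC = -52°C.
Final Celsius temperature: -134.1111 - 52.0000 = -186.1111°C.

-186.1°C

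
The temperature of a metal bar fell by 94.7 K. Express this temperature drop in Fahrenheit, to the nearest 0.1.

Only the scale ratio 1.8 matters for a change in temperature.
94.7 × 1.8 = 170.5.

170.5°F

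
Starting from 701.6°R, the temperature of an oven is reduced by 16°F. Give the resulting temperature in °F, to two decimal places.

Initial temperature in Celsius: (701.6 - 491.67) × 5/9 = 116.6278°C.
The 16°F change is an interval, so only the factor 5/9 applies: -16 × 5/9 = -8.8889°C.
Final Celsius temperature: 116.6278 - 8.8889 = 107.7389°C.
In Fahrenheit: 107.7389 × 1.8 + 32 = 225.93°F.

225.93°F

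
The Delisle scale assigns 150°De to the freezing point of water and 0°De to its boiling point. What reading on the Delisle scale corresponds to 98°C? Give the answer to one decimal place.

Linearly onto the Delisle scale: 150 + (98.0000 / 100) × (0 - 150) = 3.0°De.

3.0°De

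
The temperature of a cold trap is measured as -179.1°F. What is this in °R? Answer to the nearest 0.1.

In Celsius: (-179.1 - 32) × 5/9 = -117.2778°C.
In Rankine: -117.2778 × 1.8 + 491.67 = 280.6°R.

280.6°R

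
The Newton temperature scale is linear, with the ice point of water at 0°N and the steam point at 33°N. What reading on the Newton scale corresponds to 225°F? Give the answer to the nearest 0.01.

First in Celsius: (225 - 32) × 5/9 = 107.2222°C.
Linearly onto the Newton scale: 0 + (107.2222 / 100) × (33 - 0) = 35.38°N.

35.38°N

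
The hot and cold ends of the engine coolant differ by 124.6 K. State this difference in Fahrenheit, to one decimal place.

Only the scale ratio 1.8 matters for a change in temperature.
124.6 × 1.8 = 224.3.

224.3°F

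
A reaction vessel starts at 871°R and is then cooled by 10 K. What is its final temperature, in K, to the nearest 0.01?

473.89 K

Initial temperature in Celsius: (871 - 491.67) × 5/9 = 210.7389°C.
The 10 K change is an interval; Kelvin and Celsius degrees are the same size, so ΔC = -10°C.
Final Celsius temperature: 210.7389 - 10.0000 = 200.7389°C.
In kelvin: 200.7389 + 273.15 = 473.89 K.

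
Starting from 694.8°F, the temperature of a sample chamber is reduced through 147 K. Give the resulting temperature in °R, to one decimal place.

889.9°R

Initial temperature in Celsius: (694.8 - 32) × 5/9 = 368.2222°C.
The 147 K change is an interval; Kelvin and Celsius degrees are the same size, so ΔC = -147°C.
Final Celsius temperature: 368.2222 - 147.0000 = 221.2222°C.
In Rankine: 221.2222 × 1.8 + 491.67 = 889.9°R.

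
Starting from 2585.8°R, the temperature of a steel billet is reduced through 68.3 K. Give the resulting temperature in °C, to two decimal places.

Initial temperature in Celsius: (2585.8 - 491.67) × 5/9 = 1163.4056°C.
The 68.3 K change is an interval; Kelvin and Celsius degrees are the same size, so ΔC = -68.3°C.
Final Celsius temperature: 1163.4056 - 68.3000 = 1095.1056°C.

1095.11°C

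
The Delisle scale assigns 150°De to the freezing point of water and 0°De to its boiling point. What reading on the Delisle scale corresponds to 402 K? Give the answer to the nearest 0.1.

First in Celsius: 402 - 273.15 = 128.8500°C.
Linearly onto the Delisle scale: 150 + (128.8500 / 100) × (0 - 150) = -43.3°De.

-43.3°De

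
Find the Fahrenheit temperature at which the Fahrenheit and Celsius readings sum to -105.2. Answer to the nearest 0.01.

-56.20°F

Let F be the Fahrenheit reading. The Celsius reading is C = 5/9·F - 17.7778.
Require F + C = -105.2: (14/9)·F - 17.7778 = -105.2.
F = (-105.2 + 17.7778) / (14/9) = -56.20.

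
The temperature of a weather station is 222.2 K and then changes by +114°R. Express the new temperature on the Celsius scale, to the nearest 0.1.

12.4°C

Initial temperature in Celsius: 222.2 - 273.15 = -50.9500°C.
The 114°R change is an interval, so only the factor 5/9 applies: +114 × 5/9 = +63.3333°C.
Final Celsius temperature: -50.9500 + 63.3333 = 12.3833°C.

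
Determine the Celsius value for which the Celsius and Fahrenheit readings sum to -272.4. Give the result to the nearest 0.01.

-108.71°C

Let C be the Celsius reading. The Fahrenheit reading is F = 1.8·C + 32.
Require C + F = -272.4: (2.8)·C + 32 = -272.4.
C = (-272.4 - 32) / (2.8) = -108.71.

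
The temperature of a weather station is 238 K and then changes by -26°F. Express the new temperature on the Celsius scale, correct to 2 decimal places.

-49.59°C

Initial temperature in Celsius: 238 - 273.15 = -35.1500°C.
The 26°F change is an interval, so only the factor 5/9 applies: -26 × 5/9 = -14.4444°C.
Final Celsius temperature: -35.1500 - 14.4444 = -49.5944°C.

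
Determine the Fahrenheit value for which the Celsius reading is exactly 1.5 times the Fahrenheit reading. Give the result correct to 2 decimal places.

Let F be the Fahrenheit reading. The Celsius reading is C = 5/9·F - 17.7778.
Require C = 1.5·F: 5/9·F - 17.7778 = 1.5·F.
(-17/18)·F = 17.7778  ⇒  F = -18.82.

-18.82°F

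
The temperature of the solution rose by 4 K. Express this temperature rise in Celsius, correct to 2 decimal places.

4.00°C

Kelvin and Celsius degrees are the same size, so the interval is unchanged: 4.00.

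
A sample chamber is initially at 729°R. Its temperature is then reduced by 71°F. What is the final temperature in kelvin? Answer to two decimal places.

365.56 K

Initial temperature in Celsius: (729 - 491.67) × 5/9 = 131.8500°C.
The 71°F change is an interval, so only the factor 5/9 applies: -71 × 5/9 = -39.4444°C.
Final Celsius temperature: 131.8500 - 39.4444 = 92.4056°C.
In kelvin: 92.4056 + 273.15 = 365.56 K.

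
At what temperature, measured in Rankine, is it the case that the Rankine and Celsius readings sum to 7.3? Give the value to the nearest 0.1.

180.3°R

Let R be the Rankine reading. The Celsius reading is C = 5/9·R - 273.15.
Require R + C = 7.3: (14/9)·R - 273.15 = 7.3.
R = (7.3 + 273.15) / (14/9) = 180.3.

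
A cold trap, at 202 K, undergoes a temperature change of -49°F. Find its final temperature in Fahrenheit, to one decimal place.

Initial temperature in Celsius: 202 - 273.15 = -71.1500°C.
The 49°F change is an interval, so only the factor 5/9 applies: -49 × 5/9 = -27.2222°C.
Final Celsius temperature: -71.1500 - 27.2222 = -98.3722°C.
In Fahrenheit: -98.3722 × 1.8 + 32 = -145.1°F.

-145.1°F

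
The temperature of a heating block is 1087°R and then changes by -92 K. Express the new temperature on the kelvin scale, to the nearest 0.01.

511.89 K

Initial temperature in Celsius: (1087 - 491.67) × 5/9 = 330.7389°C.
The 92 K change is an interval; Kelvin and Celsius degrees are the same size, so ΔC = -92°C.
Final Celsius temperature: 330.7389 - 92.0000 = 238.7389°C.
In kelvin: 238.7389 + 273.15 = 511.89 K.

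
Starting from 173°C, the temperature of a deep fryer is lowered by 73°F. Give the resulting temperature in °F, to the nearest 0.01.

270.40°F

The 73°F change is an interval, so only the factor 5/9 applies: -73 × 5/9 = -40.5556°C.
Final Celsius temperature: 173.0000 - 40.5556 = 132.4444°C.
In Fahrenheit: 132.4444 × 1.8 + 32 = 270.40°F.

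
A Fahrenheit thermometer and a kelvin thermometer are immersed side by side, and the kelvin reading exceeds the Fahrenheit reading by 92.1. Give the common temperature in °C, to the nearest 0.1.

186.3°C

Let x be the Fahrenheit reading; then the kelvin reading is 5/9·x + 255.372.
(5/9·x + 255.372) - x = 92.1  ⇒  (-4/9)·x = -163.272  ⇒  x = 367.3625°F.
In Celsius: (367.3625 - 32) × 5/9 = 186.3°C.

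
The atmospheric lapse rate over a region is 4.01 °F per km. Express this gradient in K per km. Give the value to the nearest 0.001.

Since only a temperature interval is involved, the additive offset between the scales drops out.
A change of 1°F is a change of 5/9 K, so 4.01 × 5/9 = 2.228.

2.228 K/km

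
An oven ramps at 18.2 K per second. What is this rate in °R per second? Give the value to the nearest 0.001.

Since only a temperature interval is involved, the additive offset between the scales drops out.
A change of 1 K is a change of 1.8°R, so 18.2 × 1.8 = 32.760.

32.760 °R/second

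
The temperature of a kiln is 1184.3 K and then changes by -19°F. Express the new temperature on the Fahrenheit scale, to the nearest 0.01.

Initial temperature in Celsius: 1184.3 - 273.15 = 911.1500°C.
The 19°F change is an interval, so only the factor 5/9 applies: -19 × 5/9 = -10.5556°C.
Final Celsius temperature: 911.1500 - 10.5556 = 900.5944°C.
In Fahrenheit: 900.5944 × 1.8 + 32 = 1653.07°F.

1653.07°F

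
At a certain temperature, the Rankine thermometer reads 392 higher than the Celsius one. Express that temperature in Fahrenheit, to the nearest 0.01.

-192.26°F

Let x be the Celsius reading; then the Rankine reading is 1.8·x + 491.67.
(1.8·x + 491.67) - x = 392  ⇒  (0.8)·x = -99.67  ⇒  x = -124.5875°C.
In Fahrenheit: -124.5875 × 1.8 + 32 = -192.26°F.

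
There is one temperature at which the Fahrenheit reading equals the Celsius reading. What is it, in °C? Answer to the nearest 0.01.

Let C be the Celsius reading. The Fahrenheit reading is F = 1.8·C + 32.
Set F = C: 1.8·C + 32 = C.
(0.8)·C = -32  ⇒  C = -40.00.

-40.00°C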